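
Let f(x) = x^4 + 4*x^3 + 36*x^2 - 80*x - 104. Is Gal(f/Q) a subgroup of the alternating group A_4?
No

The polynomial is irreducible of degree 4 over Q. Its discriminant is -12935282688, which is not a perfect square. A Galois group lies in the alternating group exactly when the discriminant is a square in Q, so the Galois group (D_4) is not contained in A_4.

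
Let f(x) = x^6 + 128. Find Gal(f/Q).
The polynomial f is an irreducible sextic over Q, so G = Gal(f/Q) is one of the 16 transitive subgroups 6T1, ..., 6T16 of S_6. The discriminant of f is -1603087953297408, which is not a perfect square, so G is not contained in A_6. The transitive groups of degree 6 not contained in A_6 are: C_6 (6T1, order 6), S_3 (6T2, order 6), D_6 (6T3, order 12), C_3 x S_3 (6T5, order 18), A_4 x C_2 (6T6, order 24), S_4 (6T8, order 24), S_3 x S_3 (6T9, order 36), S_4 x C_2 (6T11, order 48), (S_3 x S_3) : C_2 (6T13, order 72), PGL(2,5) (6T14, order 120), S_6 (6T16, order 720). By Dedekind's theorem, for a prime p not dividing disc(f) the degrees of the irreducible factors of f mod p form the cycle type of an element of G. Factoring f modulo the 79 such primes p <= 419 (skipping 2, 3, which divide the discriminant), each new pattern first appears at: mod 5: f = (x^2 + 2)(x^2 + x + 2)(x^2 + 4x + 2), pattern 2+2+2; mod 7: f = (x^6 + 2), pattern 6; mod 11: f = (x + 4)(x + 7)(x^2 + 4x + 5)(x^2 + 7x + 5), pattern 2+2+1+1; mod 19: f = (x^3 + 9)(x^3 + 10), pattern 3+3; mod 43: f = (x + 1)(x + 6)(x + 7)(x + 36)(x + 37)(x + 42), pattern 1+1+1+1+1+1. No other pattern occurs in this range, so the set of observed cycle types is {2+2+2, 6, 2+2+1+1, 3+3, 1+1+1+1+1+1}. The candidates containing elements of all these cycle types are D_6 (6T3) of order 12, A_4 x C_2 (6T6) of order 24, S_3 x S_3 (6T9) of order 36, S_4 x C_2 (6T11) of order 48, (S_3 x S_3) : C_2 (6T13) of order 72, PGL(2,5) (6T14) of order 120, S_6 (6T16) of order 720; the others are excluded. The observed types are precisely the cycle types that occur in D_6 (6T3). Each of the other remaining candidates has further cycle types, and by the Chebotarev density theorem the matching factorization patterns would occur for a proportion of primes equal to their share of the group: A_4 x C_2 (6T6) additionally contains elements of type 2+1+1+1+1 (3 of its 24 elements, about 12% of primes); S_3 x S_3 (6T9) additionally contains elements of type 3+1+1+1 (4 of its 36 elements, about 11% of primes); S_4 x C_2 (6T11) additionally contains elements of type 4+2, 4+1+1, 2+1+1+1+1 (15 of its 48 elements, about 31% of primes); (S_3 x S_3) : C_2 (6T13) additionally contains elements of type 4+2, 3+2+1, 3+1+1+1, 2+1+1+1+1 (40 of its 72 elements, about 56% of primes); PGL(2,5) (6T14) additionally contains elements of type 5+1, 4+1+1 (54 of its 120 elements, about 45% of primes); S_6 (6T16) additionally contains elements of type 5+1, 4+2, 4+1+1, 3+2+1, 3+1+1+1, 2+1+1+1+1 (499 of its 720 elements, about 69% of primes). None of the 79 primes tested shows any such pattern (for each of these groups the chance of that is below 10^-4), which rules them out. Hence G = D_6 (6T3), of order 12.

D_6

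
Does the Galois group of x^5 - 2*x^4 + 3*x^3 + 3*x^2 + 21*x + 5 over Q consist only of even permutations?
Yes

The polynomial is irreducible of degree 5 over Q. Its discriminant is 1161105625 = 34075^2, a perfect square. A Galois group lies in the alternating group exactly when the discriminant is a square in Q, so the Galois group (D_5) is contained in A_5.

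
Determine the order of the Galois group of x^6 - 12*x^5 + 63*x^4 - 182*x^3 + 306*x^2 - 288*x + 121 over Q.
The degree of the splitting field over Q equals the order of the Galois group, so first determine the group. The polynomial f is an irreducible sextic over Q, so G = Gal(f/Q) is one of the 16 transitive subgroups 6T1, ..., 6T16 of S_6. The discriminant of f is -16003008, which is not a perfect square, so G is not contained in A_6. The transitive groups of degree 6 not contained in A_6 are: C_6 (6T1, order 6), S_3 (6T2, order 6), D_6 (6T3, order 12), C_3 x S_3 (6T5, order 18), A_4 x C_2 (6T6, order 24), S_4 (6T8, order 24), S_3 x S_3 (6T9, order 36), S_4 x C_2 (6T11, order 48), (S_3 x S_3) : C_2 (6T13, order 72), PGL(2,5) (6T14, order 120), S_6 (6T16, order 720). By Dedekind's theorem, for a prime p not dividing disc(f) the degrees of the irreducible factors of f mod p form the cycle type of an element of G. Factoring f modulo the 21 such primes p <= 89 (skipping 2, 3, 7, which divide the discriminant), each new pattern first appears at: mod 5: f = (x^6 + 3x^5 + 3x^4 + 3x^3 + x^2 + 2x + 1), pattern 6; mod 11: f = (x)(x^5 + 10x^4 + 8x^3 + 5x^2 + 9x + 9), pattern 5+1; mod 13: f = (x + 6)(x + 10)(x^4 + 11x^3 + 9x^2 + 2x + 7), pattern 4+1+1; mod 23: f = (x + 14)(x + 18)(x^2 + 11x + 14)(x^2 + 14x + 16), pattern 2+2+1+1; mod 43: f = (x^3 + 13x^2 + 20x + 27)(x^3 + 18x^2 + 24x + 22), pattern 3+3; mod 61: f = (x^2 + 10x + 35)(x^2 + 14x + 41)(x^2 + 25x + 40), pattern 2+2+2. No other pattern occurs in this range, so the set of observed cycle types is {6, 5+1, 4+1+1, 2+2+1+1, 3+3, 2+2+2}. The candidates containing elements of all these cycle types are PGL(2,5) (6T14) of order 120, S_6 (6T16) of order 720; the others are excluded. The observed types are precisely the cycle types that occur in PGL(2,5) (6T14) (apart from the identity). Each of the other remaining candidates has further cycle types, and by the Chebotarev density theorem the matching factorization patterns would occur for a proportion of primes equal to their share of the group: S_6 (6T16) additionally contains elements of type 4+2, 3+2+1, 3+1+1+1, 2+1+1+1+1 (265 of its 720 elements, about 37% of primes). None of the 21 primes tested shows any such pattern (for each of these groups the chance of that is below 10^-4), which rules them out. Hence G = PGL(2,5) (6T14), of order 120. The Galois group PGL(2,5) (6T14) has order 120, so the splitting field has degree 120 over Q.

120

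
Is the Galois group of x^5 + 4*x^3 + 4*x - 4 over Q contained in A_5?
No

The polynomial is irreducible of degree 5 over Q. Its discriminant is 931072, which is not a perfect square. A Galois group lies in the alternating group exactly when the discriminant is a square in Q, so the Galois group (S_5) is not contained in A_5.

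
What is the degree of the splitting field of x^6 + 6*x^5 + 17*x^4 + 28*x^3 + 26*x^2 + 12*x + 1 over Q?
12

The degree of the splitting field over Q equals the order of the Galois group, so first determine the group. The polynomial f is an irreducible sextic over Q, so G = Gal(f/Q) is one of the 16 transitive subgroups 6T1, ..., 6T16 of S_6. The discriminant of f is 153664 = 392^2, a perfect square, so G is contained in A_6. The transitive groups of degree 6 contained in A_6 are: A_4 (6T4, order 12), S_4 (6T7, order 24), (C_3 x C_3) : C_4 (6T10, order 36), PSL(2,5) (6T12, order 60), A_6 (6T15, order 360). By Dedekind's theorem, for a prime p not dividing disc(f) the degrees of the irreducible factors of f mod p form the cycle type of an element of G. Factoring f modulo the 33 such primes p <= 149 (skipping 2, 7, which divide the discriminant), each new pattern first appears at: mod 3: f = (x^3 + x^2 + 2x + 1)(x^3 + 2x^2 + x + 1), pattern 3+3; mod 13: f = (x + 3)(x + 12)(x^2 + 2x + 9)(x^2 + 2x + 12), pattern 2+2+1+1. No other pattern occurs in this range, so the set of observed cycle types is {3+3, 2+2+1+1}. The candidates containing elements of all these cycle types are A_4 (6T4) of order 12, S_4 (6T7) of order 24, (C_3 x C_3) : C_4 (6T10) of order 36, PSL(2,5) (6T12) of order 60, A_6 (6T15) of order 360; the others are excluded. The observed types are precisely the cycle types that occur in A_4 (6T4) (apart from the identity). Each of the other remaining candidates has further cycle types, and by the Chebotarev density theorem the matching factorization patterns would occur for a proportion of primes equal to their share of the group: S_4 (6T7) additionally contains elements of type 4+2 (6 of its 24 elements, about 25% of primes); (C_3 x C_3) : C_4 (6T10) additionally contains elements of type 4+2, 3+1+1+1 (22 of its 36 elements, about 61% of primes); PSL(2,5) (6T12) additionally contains elements of type 5+1 (24 of its 60 elements, about 40% of primes); A_6 (6T15) additionally contains elements of type 5+1, 4+2, 3+1+1+1 (274 of its 360 elements, about 76% of primes). None of the 33 primes tested shows any such pattern (for each of these groups the chance of that is below 10^-4), which rules them out. Hence G = A_4 (6T4), of order 12. The Galois group A_4 (6T4) has order 12, so the splitting field has degree 12 over Q.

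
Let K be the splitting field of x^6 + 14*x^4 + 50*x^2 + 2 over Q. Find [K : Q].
The degree of the splitting field over Q equals the order of the Galois group, so first determine the group. The polynomial f is an irreducible sextic over Q, so G = Gal(f/Q) is one of the 16 transitive subgroups 6T1, ..., 6T16 of S_6. The discriminant of f is -6023628800, which is not a perfect square, so G is not contained in A_6. The transitive groups of degree 6 not contained in A_6 are: C_6 (6T1, order 6), S_3 (6T2, order 6), D_6 (6T3, order 12), C_3 x S_3 (6T5, order 18), A_4 x C_2 (6T6, order 24), S_4 (6T8, order 24), S_3 x S_3 (6T9, order 36), S_4 x C_2 (6T11, order 48), (S_3 x S_3) : C_2 (6T13, order 72), PGL(2,5) (6T14, order 120), S_6 (6T16, order 720). By Dedekind's theorem, for a prime p not dividing disc(f) the degrees of the irreducible factors of f mod p form the cycle type of an element of G. Factoring f modulo the 17 such primes p <= 71 (skipping 2, 5, 7, which divide the discriminant), each new pattern first appears at: mod 3: f = (x^3 + x^2 + 2)(x^3 + 2x^2 + 1), pattern 3+3; mod 13: f = (x^6 + x^4 + 11x^2 + 2), pattern 6; mod 19: f = (x^2 + 4)(x^4 + 10x^2 + 10), pattern 4+2; mod 23: f = (x + 8)(x + 15)(x^4 + 9x^2 + 5), pattern 4+1+1; mod 53: f = (x^2 + 41)(x^2 + 18x + 16)(x^2 + 35x + 16), pattern 2+2+2; mod 59: f = (x + 9)(x + 50)(x^2 + 29x + 55)(x^2 + 30x + 55), pattern 2+2+1+1; mod 71: f = (x + 7)(x + 23)(x + 48)(x + 64)(x^2 + 24), pattern 2+1+1+1+1. No other pattern occurs in this range, so the set of observed cycle types is {3+3, 6, 4+2, 4+1+1, 2+2+2, 2+2+1+1, 2+1+1+1+1}. The candidates containing elements of all these cycle types are S_4 x C_2 (6T11) of order 48, S_6 (6T16) of order 720; the others are excluded. The observed types are precisely the cycle types that occur in S_4 x C_2 (6T11) (apart from the identity). Each of the other remaining candidates has further cycle types, and by the Chebotarev density theorem the matching factorization patterns would occur for a proportion of primes equal to their share of the group: S_6 (6T16) additionally contains elements of type 5+1, 3+2+1, 3+1+1+1 (304 of its 720 elements, about 42% of primes). None of the 17 primes tested shows any such pattern (for each of these groups the chance of that is below 10^-4), which rules them out. Hence G = S_4 x C_2 (6T11), of order 48. The Galois group S_4 x C_2 (6T11) has order 48, so the splitting field has degree 48 over Q.

48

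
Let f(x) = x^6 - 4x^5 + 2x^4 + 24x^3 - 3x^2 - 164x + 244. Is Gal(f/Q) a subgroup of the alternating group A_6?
The polynomial is irreducible of degree 6 over Q. Its discriminant is -3767550835949568, which is not a perfect square. A Galois group lies in the alternating group exactly when the discriminant is a square in Q, so the Galois group ((S_3 x S_3) : C_2) is not contained in A_6.

No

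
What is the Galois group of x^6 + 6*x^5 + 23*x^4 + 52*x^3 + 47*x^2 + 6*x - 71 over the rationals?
A_4 (also written A4)

The polynomial f is an irreducible sextic over Q, so G = Gal(f/Q) is one of the 16 transitive subgroups 6T1, ..., 6T16 of S_6. The discriminant of f is 164995463643136 = 12845056^2, a perfect square, so G is contained in A_6. The transitive groups of degree 6 contained in A_6 are: A_4 (6T4, order 12), S_4 (6T7, order 24), (C_3 x C_3) : C_4 (6T10, order 36), PSL(2,5) (6T12, order 60), A_6 (6T15, order 360). By Dedekind's theorem, for a prime p not dividing disc(f) the degrees of the irreducible factors of f mod p form the cycle type of an element of G. Factoring f modulo the 33 such primes p <= 149 (skipping 2, 7, which divide the discriminant), each new pattern first appears at: mod 3: f = (x^3 + x^2 + 2x + 1)(x^3 + 2x^2 + x + 1), pattern 3+3; mod 13: f = (x + 5)(x + 10)(x^2 + 2x + 6)(x^2 + 2x + 7), pattern 2+2+1+1. No other pattern occurs in this range, so the set of observed cycle types is {3+3, 2+2+1+1}. The candidates containing elements of all these cycle types are A_4 (6T4) of order 12, S_4 (6T7) of order 24, (C_3 x C_3) : C_4 (6T10) of order 36, PSL(2,5) (6T12) of order 60, A_6 (6T15) of order 360; the others are excluded. The observed types are precisely the cycle types that occur in A_4 (6T4) (apart from the identity). Each of the other remaining candidates has further cycle types, and by the Chebotarev density theorem the matching factorization patterns would occur for a proportion of primes equal to their share of the group: S_4 (6T7) additionally contains elements of type 4+2 (6 of its 24 elements, about 25% of primes); (C_3 x C_3) : C_4 (6T10) additionally contains elements of type 4+2, 3+1+1+1 (22 of its 36 elements, about 61% of primes); PSL(2,5) (6T12) additionally contains elements of type 5+1 (24 of its 60 elements, about 40% of primes); A_6 (6T15) additionally contains elements of type 5+1, 4+2, 3+1+1+1 (274 of its 360 elements, about 76% of primes). None of the 33 primes tested shows any such pattern (for each of these groups the chance of that is below 10^-4), which rules them out. Hence G = A_4 (6T4), of order 12.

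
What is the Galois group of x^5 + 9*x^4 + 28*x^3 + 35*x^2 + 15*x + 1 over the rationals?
5T1: C_5

The polynomial f is an irreducible quintic over Q, so G = Gal(f/Q) is a transitive subgroup of S_5: one of C_5 (5T1, order 5), D_5 (5T2, order 10), F_20 (5T3, order 20), A_5 (5T4, order 60) or S_5 (5T5, order 120). The discriminant of f is 14641 = 121^2, a perfect square, so G is contained in A_5. The transitive groups of degree 5 contained in A_5 are: C_5 (5T1, order 5), D_5 (5T2, order 10), A_5 (5T4, order 60). By Dedekind's theorem, for a prime p not dividing disc(f) the degrees of the irreducible factors of f mod p form the cycle type of an element of G. Factoring f modulo the 14 such primes p <= 47 (skipping 11, which divides the discriminant), each new pattern first appears at: mod 2: f = (x^5 + x^4 + x^2 + x + 1), pattern 5; mod 23: f = (x + 6)(x + 8)(x + 12)(x + 13)(x + 16), pattern 1+1+1+1+1. No other pattern occurs in this range, so the set of observed cycle types is {5, 1+1+1+1+1}. The candidates containing elements of all these cycle types are C_5 (5T1) of order 5, D_5 (5T2) of order 10, A_5 (5T4) of order 60; the others are excluded. The observed types are precisely the cycle types that occur in C_5 (5T1). Each of the other remaining candidates has further cycle types, and by the Chebotarev density theorem the matching factorization patterns would occur for a proportion of primes equal to their share of the group: D_5 (5T2) additionally contains elements of type 2+2+1 (5 of its 10 elements, about 50% of primes); A_5 (5T4) additionally contains elements of type 3+1+1, 2+2+1 (35 of its 60 elements, about 58% of primes). None of the 14 primes tested shows any such pattern (for each of these groups the chance of that is below 10^-4), which rules them out. Hence G = C_5 (5T1), of order 5.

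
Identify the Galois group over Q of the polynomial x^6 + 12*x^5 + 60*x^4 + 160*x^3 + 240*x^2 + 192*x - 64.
D_6 (also written D6)

The polynomial f is an irreducible sextic over Q, so G = Gal(f/Q) is one of the 16 transitive subgroups 6T1, ..., 6T16 of S_6. The discriminant of f is 1603087953297408, which is not a perfect square, so G is not contained in A_6. The transitive groups of degree 6 not contained in A_6 are: C_6 (6T1, order 6), S_3 (6T2, order 6), D_6 (6T3, order 12), C_3 x S_3 (6T5, order 18), A_4 x C_2 (6T6, order 24), S_4 (6T8, order 24), S_3 x S_3 (6T9, order 36), S_4 x C_2 (6T11, order 48), (S_3 x S_3) : C_2 (6T13, order 72), PGL(2,5) (6T14, order 120), S_6 (6T16, order 720). By Dedekind's theorem, for a prime p not dividing disc(f) the degrees of the irreducible factors of f mod p form the cycle type of an element of G. Factoring f modulo the 79 such primes p <= 419 (skipping 2, 3, which divide the discriminant), each new pattern first appears at: mod 5: f = (x^2 + x + 1)(x^2 + 2x + 3)(x^2 + 4x + 2), pattern 2+2+2; mod 7: f = (x^3 + 6x^2 + 5x + 4)(x^3 + 6x^2 + 5x + 5), pattern 3+3; mod 13: f = (x^6 + 12x^5 + 8x^4 + 4x^3 + 6x^2 + 10x + 1), pattern 6; mod 17: f = (x + 9)(x + 12)(x^2 + 11x + 16)(x^2 + 14x + 5), pattern 2+2+1+1; mod 31: f = (x + 6)(x + 9)(x + 13)(x + 22)(x + 26)(x + 29), pattern 1+1+1+1+1+1. No other pattern occurs in this range, so the set of observed cycle types is {2+2+2, 3+3, 6, 2+2+1+1, 1+1+1+1+1+1}. The candidates containing elements of all these cycle types are D_6 (6T3) of order 12, A_4 x C_2 (6T6) of order 24, S_3 x S_3 (6T9) of order 36, S_4 x C_2 (6T11) of order 48, (S_3 x S_3) : C_2 (6T13) of order 72, PGL(2,5) (6T14) of order 120, S_6 (6T16) of order 720; the others are excluded. The observed types are precisely the cycle types that occur in D_6 (6T3). Each of the other remaining candidates has further cycle types, and by the Chebotarev density theorem the matching factorization patterns would occur for a proportion of primes equal to their share of the group: A_4 x C_2 (6T6) additionally contains elements of type 2+1+1+1+1 (3 of its 24 elements, about 12% of primes); S_3 x S_3 (6T9) additionally contains elements of type 3+1+1+1 (4 of its 36 elements, about 11% of primes); S_4 x C_2 (6T11) additionally contains elements of type 4+2, 4+1+1, 2+1+1+1+1 (15 of its 48 elements, about 31% of primes); (S_3 x S_3) : C_2 (6T13) additionally contains elements of type 4+2, 3+2+1, 3+1+1+1, 2+1+1+1+1 (40 of its 72 elements, about 56% of primes); PGL(2,5) (6T14) additionally contains elements of type 5+1, 4+1+1 (54 of its 120 elements, about 45% of primes); S_6 (6T16) additionally contains elements of type 5+1, 4+2, 4+1+1, 3+2+1, 3+1+1+1, 2+1+1+1+1 (499 of its 720 elements, about 69% of primes). None of the 79 primes tested shows any such pattern (for each of these groups the chance of that is below 10^-4), which rules them out. Hence G = D_6 (6T3), of order 12.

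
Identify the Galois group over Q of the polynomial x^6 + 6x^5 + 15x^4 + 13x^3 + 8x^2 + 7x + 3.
The polynomial f is an irreducible sextic over Q, so G = Gal(f/Q) is one of the 16 transitive subgroups 6T1, ..., 6T16 of S_6. The discriminant of f is -219439771, which is not a perfect square, so G is not contained in A_6. The transitive groups of degree 6 not contained in A_6 are: C_6 (6T1, order 6), S_3 (6T2, order 6), D_6 (6T3, order 12), C_3 x S_3 (6T5, order 18), A_4 x C_2 (6T6, order 24), S_4 (6T8, order 24), S_3 x S_3 (6T9, order 36), S_4 x C_2 (6T11, order 48), (S_3 x S_3) : C_2 (6T13, order 72), PGL(2,5) (6T14, order 120), S_6 (6T16, order 720). By Dedekind's theorem, for a prime p not dividing disc(f) the degrees of the irreducible factors of f mod p form the cycle type of an element of G. Factoring f modulo the 4 such primes p <= 7, each new pattern first appears at: mod 2: f = (x^6 + x^4 + x^3 + x + 1), pattern 6; mod 3: f = (x)(x^2 + 1)(x^3 + 2x + 1), pattern 3+2+1; mod 5: f = (x^3 + 2x^2 + 4x + 2)(x^3 + 4x^2 + 3x + 4), pattern 3+3; mod 7: f = (x + 3)(x^5 + 3x^4 + 6x^3 + 2x^2 + 2x + 1), pattern 5+1. No other pattern occurs in this range, so the set of observed cycle types is {6, 3+2+1, 3+3, 5+1}. Among the candidates above, the only group containing elements of all these cycle types is S_6 (6T16); every other candidate lacks at least one of them. Hence G = S_6 (6T16), of order 720.

S_6 (order 720)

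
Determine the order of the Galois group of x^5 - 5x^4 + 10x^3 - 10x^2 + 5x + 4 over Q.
The degree of the splitting field over Q equals the order of the Galois group, so first determine the group. The polynomial f is an irreducible quintic over Q, so G = Gal(f/Q) is a transitive subgroup of S_5: one of C_5 (5T1, order 5), D_5 (5T2, order 10), F_20 (5T3, order 20), A_5 (5T4, order 60) or S_5 (5T5, order 120). The discriminant of f is 1953125, which is not a perfect square, so G is not contained in A_5. The transitive groups of degree 5 not contained in A_5 are: F_20 (5T3, order 20), S_5 (5T5, order 120). By Dedekind's theorem, for a prime p not dividing disc(f) the degrees of the irreducible factors of f mod p form the cycle type of an element of G. Factoring f modulo the 18 such primes p <= 67 (skipping 5, which divides the discriminant), each new pattern first appears at: mod 2: f = (x)(x^4 + x^3 + 1), pattern 4+1; mod 11: f = (x^5 + 6x^4 + 10x^3 + x^2 + 5x + 4), pattern 5; mod 19: f = (x + 5)(x^2 + 3x + 13)(x^2 + 6x + 10), pattern 2+2+1; mod 31: f = (x + 6)(x + 13)(x + 18)(x + 24)(x + 27), pattern 1+1+1+1+1. No other pattern occurs in this range, so the set of observed cycle types is {4+1, 5, 2+2+1, 1+1+1+1+1}. The candidates containing elements of all these cycle types are F_20 (5T3) of order 20, S_5 (5T5) of order 120; the others are excluded. The observed types are precisely the cycle types that occur in F_20 (5T3). Each of the other remaining candidates has further cycle types, and by the Chebotarev density theorem the matching factorization patterns would occur for a proportion of primes equal to their share of the group: S_5 (5T5) additionally contains elements of type 3+2, 3+1+1, 2+1+1+1 (50 of its 120 elements, about 42% of primes). None of the 18 primes tested shows any such pattern (for each of these groups the chance of that is below 10^-4), which rules them out. Hence G = F_20 (5T3), of order 20. The Galois group F_20 (5T3) has order 20, so the splitting field has degree 20 over Q.

20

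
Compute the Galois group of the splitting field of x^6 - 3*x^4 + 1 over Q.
A_4 x C_2 (order 24)

The polynomial f is an irreducible sextic over Q, so G = Gal(f/Q) is one of the 16 transitive subgroups 6T1, ..., 6T16 of S_6. The discriminant of f is -419904, which is not a perfect square, so G is not contained in A_6. The transitive groups of degree 6 not contained in A_6 are: C_6 (6T1, order 6), S_3 (6T2, order 6), D_6 (6T3, order 12), C_3 x S_3 (6T5, order 18), A_4 x C_2 (6T6, order 24), S_4 (6T8, order 24), S_3 x S_3 (6T9, order 36), S_4 x C_2 (6T11, order 48), (S_3 x S_3) : C_2 (6T13, order 72), PGL(2,5) (6T14, order 120), S_6 (6T16, order 720). By Dedekind's theorem, for a prime p not dividing disc(f) the degrees of the irreducible factors of f mod p form the cycle type of an element of G. Factoring f modulo the 33 such primes p <= 149 (skipping 2, 3, which divide the discriminant), each new pattern first appears at: mod 5: f = (x^3 + x^2 + 4x + 3)(x^3 + 4x^2 + 4x + 2), pattern 3+3; mod 7: f = (x^6 + 4x^4 + 1), pattern 6; mod 17: f = (x + 2)(x + 15)(x^2 + 6)(x^2 + 12), pattern 2+2+1+1; mod 19: f = (x + 6)(x + 7)(x + 12)(x + 13)(x^2 + 6), pattern 2+1+1+1+1; mod 71: f = (x^2 + 40)(x^2 + 45)(x^2 + 54), pattern 2+2+2. No other pattern occurs in this range, so the set of observed cycle types is {3+3, 6, 2+2+1+1, 2+1+1+1+1, 2+2+2}. The candidates containing elements of all these cycle types are A_4 x C_2 (6T6) of order 24, S_4 x C_2 (6T11) of order 48, (S_3 x S_3) : C_2 (6T13) of order 72, S_6 (6T16) of order 720; the others are excluded. The observed types are precisely the cycle types that occur in A_4 x C_2 (6T6) (apart from the identity). Each of the other remaining candidates has further cycle types, and by the Chebotarev density theorem the matching factorization patterns would occur for a proportion of primes equal to their share of the group: S_4 x C_2 (6T11) additionally contains elements of type 4+2, 4+1+1 (12 of its 48 elements, about 25% of primes); (S_3 x S_3) : C_2 (6T13) additionally contains elements of type 4+2, 3+2+1, 3+1+1+1 (34 of its 72 elements, about 47% of primes); S_6 (6T16) additionally contains elements of type 5+1, 4+2, 4+1+1, 3+2+1, 3+1+1+1 (484 of its 720 elements, about 67% of primes). None of the 33 primes tested shows any such pattern (for each of these groups the chance of that is below 10^-4), which rules them out. Hence G = A_4 x C_2 (6T6), of order 24.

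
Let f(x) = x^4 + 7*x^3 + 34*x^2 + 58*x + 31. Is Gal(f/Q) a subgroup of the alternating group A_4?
The polynomial is irreducible of degree 4 over Q. Its discriminant is 465125, which is not a perfect square. A Galois group lies in the alternating group exactly when the discriminant is a square in Q, so the Galois group (C_4) is not contained in A_4.

No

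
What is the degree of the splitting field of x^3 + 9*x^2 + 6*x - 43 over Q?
The degree of the splitting field over Q equals the order of the Galois group, so first determine the group. The polynomial is an irreducible cubic over Q and its discriminant is 35721 = 189^2, a perfect square. For an irreducible cubic, a square discriminant forces the Galois group to be A_3, the cyclic group of order 3. The Galois group C_3 (3T1) has order 3, so the splitting field has degree 3 over Q.

3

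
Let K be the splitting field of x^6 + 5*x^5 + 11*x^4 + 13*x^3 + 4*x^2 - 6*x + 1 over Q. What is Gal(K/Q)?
(C_3 x C_3) : C_4 (also written G36+)

The polynomial f is an irreducible sextic over Q, so G = Gal(f/Q) is one of the 16 transitive subgroups 6T1, ..., 6T16 of S_6. The discriminant of f is 525625 = 725^2, a perfect square, so G is contained in A_6. The transitive groups of degree 6 contained in A_6 are: A_4 (6T4, order 12), S_4 (6T7, order 24), (C_3 x C_3) : C_4 (6T10, order 36), PSL(2,5) (6T12, order 60), A_6 (6T15, order 360). By Dedekind's theorem, for a prime p not dividing disc(f) the degrees of the irreducible factors of f mod p form the cycle type of an element of G. Factoring f modulo the 19 such primes p <= 73 (skipping 5, 29, which divide the discriminant), each new pattern first appears at: mod 2: f = (x^2 + x + 1)(x^4 + x + 1), pattern 4+2; mod 11: f = (x^3 + 6x^2 + 3x + 10)(x^3 + 10x^2 + 3x + 10), pattern 3+3; mod 19: f = (x + 8)(x + 9)(x^2 + 9x + 7)(x^2 + 17x + 2), pattern 2+2+1+1; mod 61: f = (x + 20)(x + 27)(x + 34)(x^3 + 46x^2 + 3x + 60), pattern 3+1+1+1. No other pattern occurs in this range, so the set of observed cycle types is {4+2, 3+3, 2+2+1+1, 3+1+1+1}. The candidates containing elements of all these cycle types are (C_3 x C_3) : C_4 (6T10) of order 36, A_6 (6T15) of order 360; the others are excluded. The observed types are precisely the cycle types that occur in (C_3 x C_3) : C_4 (6T10) (apart from the identity). Each of the other remaining candidates has further cycle types, and by the Chebotarev density theorem the matching factorization patterns would occur for a proportion of primes equal to their share of the group: A_6 (6T15) additionally contains elements of type 5+1 (144 of its 360 elements, about 40% of primes). None of the 19 primes tested shows any such pattern (for each of these groups the chance of that is below 10^-4), which rules them out. Hence G = (C_3 x C_3) : C_4 (6T10), of order 36.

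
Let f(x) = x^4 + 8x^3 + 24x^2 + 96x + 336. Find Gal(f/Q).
The polynomial is an irreducible quartic over Q and its discriminant is 1358954496 = 36864^2, a perfect square, so the Galois group is contained in A_4. The resolvent cubic y^3 - 24*y^2 - 576*y + 1536 is irreducible over Q. An irreducible resolvent with square discriminant gives A_4.

A_4 (order 12)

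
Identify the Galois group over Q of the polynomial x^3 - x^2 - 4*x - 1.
C_3

The polynomial is an irreducible cubic over Q and its discriminant is 169 = 13^2, a perfect square. For an irreducible cubic, a square discriminant forces the Galois group to be A_3, the cyclic group of order 3.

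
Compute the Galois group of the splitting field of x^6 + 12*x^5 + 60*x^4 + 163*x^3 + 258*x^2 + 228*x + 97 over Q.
C_3 x S_3 (also written G18)

The polynomial f is an irreducible sextic over Q, so G = Gal(f/Q) is one of the 16 transitive subgroups 6T1, ..., 6T16 of S_6. The discriminant of f is -1162261467, which is not a perfect square, so G is not contained in A_6. The transitive groups of degree 6 not contained in A_6 are: C_6 (6T1, order 6), S_3 (6T2, order 6), D_6 (6T3, order 12), C_3 x S_3 (6T5, order 18), A_4 x C_2 (6T6, order 24), S_4 (6T8, order 24), S_3 x S_3 (6T9, order 36), S_4 x C_2 (6T11, order 48), (S_3 x S_3) : C_2 (6T13, order 72), PGL(2,5) (6T14, order 120), S_6 (6T16, order 720). By Dedekind's theorem, for a prime p not dividing disc(f) the degrees of the irreducible factors of f mod p form the cycle type of an element of G. Factoring f modulo the 33 such primes p <= 139 (skipping 3, which divides the discriminant), each new pattern first appears at: mod 2: f = (x^6 + x^3 + 1), pattern 6; mod 7: f = (x + 3)(x + 4)(x + 6)(x^3 + 6x^2 + 5x + 3), pattern 3+1+1+1; mod 17: f = (x^2 + 6x + 6)(x^2 + 8x + 10)(x^2 + 15x + 7), pattern 2+2+2; mod 19: f = (x^3 + 6x^2 + 12x + 6)(x^3 + 6x^2 + 12x + 13), pattern 3+3; mod 73: f = (x + 5)(x + 14)(x + 25)(x + 26)(x + 40)(x + 48), pattern 1+1+1+1+1+1. No other pattern occurs in this range, so the set of observed cycle types is {6, 3+1+1+1, 2+2+2, 3+3, 1+1+1+1+1+1}. The candidates containing elements of all these cycle types are C_3 x S_3 (6T5) of order 18, S_3 x S_3 (6T9) of order 36, (S_3 x S_3) : C_2 (6T13) of order 72, S_6 (6T16) of order 720; the others are excluded. The observed types are precisely the cycle types that occur in C_3 x S_3 (6T5). Each of the other remaining candidates has further cycle types, and by the Chebotarev density theorem the matching factorization patterns would occur for a proportion of primes equal to their share of the group: S_3 x S_3 (6T9) additionally contains elements of type 2+2+1+1 (9 of its 36 elements, about 25% of primes); (S_3 x S_3) : C_2 (6T13) additionally contains elements of type 4+2, 3+2+1, 2+2+1+1, 2+1+1+1+1 (45 of its 72 elements, about 62% of primes); S_6 (6T16) additionally contains elements of type 5+1, 4+2, 4+1+1, 3+2+1, 2+2+1+1, 2+1+1+1+1 (504 of its 720 elements, about 70% of primes). None of the 33 primes tested shows any such pattern (for each of these groups the chance of that is below 10^-4), which rules them out. Hence G = C_3 x S_3 (6T5), of order 18.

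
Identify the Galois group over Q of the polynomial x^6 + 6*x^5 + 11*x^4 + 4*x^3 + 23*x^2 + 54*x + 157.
S_4 (also written S4-)

The polynomial f is an irreducible sextic over Q, so G = Gal(f/Q) is one of the 16 transitive subgroups 6T1, ..., 6T16 of S_6. The discriminant of f is -5497558138880000, which is not a perfect square, so G is not contained in A_6. The transitive groups of degree 6 not contained in A_6 are: C_6 (6T1, order 6), S_3 (6T2, order 6), D_6 (6T3, order 12), C_3 x S_3 (6T5, order 18), A_4 x C_2 (6T6, order 24), S_4 (6T8, order 24), S_3 x S_3 (6T9, order 36), S_4 x C_2 (6T11, order 48), (S_3 x S_3) : C_2 (6T13, order 72), PGL(2,5) (6T14, order 120), S_6 (6T16, order 720). By Dedekind's theorem, for a prime p not dividing disc(f) the degrees of the irreducible factors of f mod p form the cycle type of an element of G. Factoring f modulo the 22 such primes p <= 89 (skipping 2, 5, which divide the discriminant), each new pattern first appears at: mod 3: f = (x^3 + x^2 + 2x + 1)(x^3 + 2x^2 + x + 1), pattern 3+3; mod 7: f = (x^2 + 2)(x^2 + 2x + 2)(x^2 + 4x + 6), pattern 2+2+2; mod 13: f = (x + 6)(x + 9)(x^4 + 4x^3 + x^2 + 7x + 7), pattern 4+1+1; mod 43: f = (x + 20)(x + 25)(x^2 + 2x + 17)(x^2 + 2x + 41), pattern 2+2+1+1. No other pattern occurs in this range, so the set of observed cycle types is {3+3, 2+2+2, 4+1+1, 2+2+1+1}. The candidates containing elements of all these cycle types are S_4 (6T8) of order 24, S_4 x C_2 (6T11) of order 48, PGL(2,5) (6T14) of order 120, S_6 (6T16) of order 720; the others are excluded. The observed types are precisely the cycle types that occur in S_4 (6T8) (apart from the identity). Each of the other remaining candidates has further cycle types, and by the Chebotarev density theorem the matching factorization patterns would occur for a proportion of primes equal to their share of the group: S_4 x C_2 (6T11) additionally contains elements of type 6, 4+2, 2+1+1+1+1 (17 of its 48 elements, about 35% of primes); PGL(2,5) (6T14) additionally contains elements of type 6, 5+1 (44 of its 120 elements, about 37% of primes); S_6 (6T16) additionally contains elements of type 6, 5+1, 4+2, 3+2+1, 3+1+1+1, 2+1+1+1+1 (529 of its 720 elements, about 73% of primes). None of the 22 primes tested shows any such pattern (for each of these groups the chance of that is below 10^-4), which rules them out. Hence G = S_4 (6T8), of order 24.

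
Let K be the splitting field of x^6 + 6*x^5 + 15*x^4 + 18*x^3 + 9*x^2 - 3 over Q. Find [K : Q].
The degree of the splitting field over Q equals the order of the Galois group, so first determine the group. The polynomial f is an irreducible sextic over Q, so G = Gal(f/Q) is one of the 16 transitive subgroups 6T1, ..., 6T16 of S_6. The discriminant of f is 5038848, which is not a perfect square, so G is not contained in A_6. The transitive groups of degree 6 not contained in A_6 are: C_6 (6T1, order 6), S_3 (6T2, order 6), D_6 (6T3, order 12), C_3 x S_3 (6T5, order 18), A_4 x C_2 (6T6, order 24), S_4 (6T8, order 24), S_3 x S_3 (6T9, order 36), S_4 x C_2 (6T11, order 48), (S_3 x S_3) : C_2 (6T13, order 72), PGL(2,5) (6T14, order 120), S_6 (6T16, order 720). By Dedekind's theorem, for a prime p not dividing disc(f) the degrees of the irreducible factors of f mod p form the cycle type of an element of G. Factoring f modulo the 23 such primes p <= 97 (skipping 2, 3, which divide the discriminant), each new pattern first appears at: mod 5: f = (x^6 + x^5 + 3x^3 + 4x^2 + 2), pattern 6; mod 11: f = (x + 4)(x + 6)(x^2 + 8x + 10)(x^2 + 10x + 7), pattern 2+2+1+1; mod 13: f = (x + 3)(x + 6)(x + 7)(x^3 + 3x^2 + 3x + 4), pattern 3+1+1+1; mod 31: f = (x^2 + 10x + 2)(x^2 + 11x + 21)(x^2 + 16x + 11), pattern 2+2+2; mod 97: f = (x^3 + 3x^2 + 3x + 10)(x^3 + 3x^2 + 3x + 87), pattern 3+3. No other pattern occurs in this range, so the set of observed cycle types is {6, 2+2+1+1, 3+1+1+1, 2+2+2, 3+3}. The candidates containing elements of all these cycle types are S_3 x S_3 (6T9) of order 36, (S_3 x S_3) : C_2 (6T13) of order 72, S_6 (6T16) of order 720; the others are excluded. The observed types are precisely the cycle types that occur in S_3 x S_3 (6T9) (apart from the identity). Each of the other remaining candidates has further cycle types, and by the Chebotarev density theorem the matching factorization patterns would occur for a proportion of primes equal to their share of the group: (S_3 x S_3) : C_2 (6T13) additionally contains elements of type 4+2, 3+2+1, 2+1+1+1+1 (36 of its 72 elements, about 50% of primes); S_6 (6T16) additionally contains elements of type 5+1, 4+2, 4+1+1, 3+2+1, 2+1+1+1+1 (459 of its 720 elements, about 64% of primes). None of the 23 primes tested shows any such pattern (for each of these groups the chance of that is below 10^-4), which rules them out. Hence G = S_3 x S_3 (6T9), of order 36. The Galois group S_3 x S_3 (6T9) has order 36, so the splitting field has degree 36 over Q.

36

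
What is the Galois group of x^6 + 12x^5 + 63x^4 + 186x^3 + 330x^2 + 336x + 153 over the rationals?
The polynomial f is an irreducible sextic over Q, so G = Gal(f/Q) is one of the 16 transitive subgroups 6T1, ..., 6T16 of S_6. The discriminant of f is -16003008, which is not a perfect square, so G is not contained in A_6. The transitive groups of degree 6 not contained in A_6 are: C_6 (6T1, order 6), S_3 (6T2, order 6), D_6 (6T3, order 12), C_3 x S_3 (6T5, order 18), A_4 x C_2 (6T6, order 24), S_4 (6T8, order 24), S_3 x S_3 (6T9, order 36), S_4 x C_2 (6T11, order 48), (S_3 x S_3) : C_2 (6T13, order 72), PGL(2,5) (6T14, order 120), S_6 (6T16, order 720). By Dedekind's theorem, for a prime p not dividing disc(f) the degrees of the irreducible factors of f mod p form the cycle type of an element of G. Factoring f modulo the 21 such primes p <= 89 (skipping 2, 3, 7, which divide the discriminant), each new pattern first appears at: mod 5: f = (x^6 + 2x^5 + 3x^4 + x^3 + x + 3), pattern 6; mod 11: f = (x + 4)(x^5 + 8x^4 + 9x^3 + 7x^2 + 5x + 8), pattern 5+1; mod 13: f = (x + 1)(x + 10)(x^4 + x^3 + 3x^2 + 1), pattern 4+1+1; mod 23: f = (x + 18)(x + 22)(x^2 + 19x + 5)(x^2 + 22x + 19), pattern 2+2+1+1; mod 43: f = (x^3 + 25x^2 + 35)(x^3 + 30x^2 + x + 40), pattern 3+3; mod 61: f = (x^2 + 18x + 30)(x^2 + 22x + 52)(x^2 + 33x + 34), pattern 2+2+2. No other pattern occurs in this range, so the set of observed cycle types is {6, 5+1, 4+1+1, 2+2+1+1, 3+3, 2+2+2}. The candidates containing elements of all these cycle types are PGL(2,5) (6T14) of order 120, S_6 (6T16) of order 720; the others are excluded. The observed types are precisely the cycle types that occur in PGL(2,5) (6T14) (apart from the identity). Each of the other remaining candidates has further cycle types, and by the Chebotarev density theorem the matching factorization patterns would occur for a proportion of primes equal to their share of the group: S_6 (6T16) additionally contains elements of type 4+2, 3+2+1, 3+1+1+1, 2+1+1+1+1 (265 of its 720 elements, about 37% of primes). None of the 21 primes tested shows any such pattern (for each of these groups the chance of that is below 10^-4), which rules them out. Hence G = PGL(2,5) (6T14), of order 120.

PGL(2,5) (also written S5(6))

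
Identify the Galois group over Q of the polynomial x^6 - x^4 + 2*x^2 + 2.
S_4, S_4(6c), the S_4-action on 6 points not in A_6

The polynomial f is an irreducible sextic over Q, so G = Gal(f/Q) is one of the 16 transitive subgroups 6T1, ..., 6T16 of S_6. The discriminant of f is -5120000, which is not a perfect square, so G is not contained in A_6. The transitive groups of degree 6 not contained in A_6 are: C_6 (6T1, order 6), S_3 (6T2, order 6), D_6 (6T3, order 12), C_3 x S_3 (6T5, order 18), A_4 x C_2 (6T6, order 24), S_4 (6T8, order 24), S_3 x S_3 (6T9, order 36), S_4 x C_2 (6T11, order 48), (S_3 x S_3) : C_2 (6T13, order 72), PGL(2,5) (6T14, order 120), S_6 (6T16, order 720). By Dedekind's theorem, for a prime p not dividing disc(f) the degrees of the irreducible factors of f mod p form the cycle type of an element of G. Factoring f modulo the 22 such primes p <= 89 (skipping 2, 5, which divide the discriminant), each new pattern first appears at: mod 3: f = (x^3 + x^2 + 2)(x^3 + 2x^2 + 1), pattern 3+3; mod 7: f = (x^2 + 2)(x^2 + x + 6)(x^2 + 6x + 6), pattern 2+2+2; mod 13: f = (x + 4)(x + 9)(x^4 + 2x^2 + 8), pattern 4+1+1; mod 43: f = (x + 12)(x + 31)(x^2 + 4)(x^2 + 10), pattern 2+2+1+1. No other pattern occurs in this range, so the set of observed cycle types is {3+3, 2+2+2, 4+1+1, 2+2+1+1}. The candidates containing elements of all these cycle types are S_4 (6T8) of order 24, S_4 x C_2 (6T11) of order 48, PGL(2,5) (6T14) of order 120, S_6 (6T16) of order 720; the others are excluded. The observed types are precisely the cycle types that occur in S_4 (6T8) (apart from the identity). Each of the other remaining candidates has further cycle types, and by the Chebotarev density theorem the matching factorization patterns would occur for a proportion of primes equal to their share of the group: S_4 x C_2 (6T11) additionally contains elements of type 6, 4+2, 2+1+1+1+1 (17 of its 48 elements, about 35% of primes); PGL(2,5) (6T14) additionally contains elements of type 6, 5+1 (44 of its 120 elements, about 37% of primes); S_6 (6T16) additionally contains elements of type 6, 5+1, 4+2, 3+2+1, 3+1+1+1, 2+1+1+1+1 (529 of its 720 elements, about 73% of primes). None of the 22 primes tested shows any such pattern (for each of these groups the chance of that is below 10^-4), which rules them out. Hence G = S_4 (6T8), of order 24.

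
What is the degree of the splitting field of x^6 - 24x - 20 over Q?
360

The degree of the splitting field over Q equals the order of the Galois group, so first determine the group. The polynomial f is an irreducible sextic over Q, so G = Gal(f/Q) is one of the 16 transitive subgroups 6T1, ..., 6T16 of S_6. The discriminant of f is 746496000000 = 864000^2, a perfect square, so G is contained in A_6. The transitive groups of degree 6 contained in A_6 are: A_4 (6T4, order 12), S_4 (6T7, order 24), (C_3 x C_3) : C_4 (6T10, order 36), PSL(2,5) (6T12, order 60), A_6 (6T15, order 360). By Dedekind's theorem, for a prime p not dividing disc(f) the degrees of the irreducible factors of f mod p form the cycle type of an element of G. Factoring f modulo the 6 such primes p <= 23 (skipping 2, 3, 5, which divide the discriminant), each new pattern first appears at: mod 7: f = (x + 4)(x^5 + 3x^4 + 2x^3 + 6x^2 + 4x + 2), pattern 5+1; mod 23: f = (x + 2)(x + 11)(x + 16)(x^3 + 17x^2 + 13x + 7), pattern 3+1+1+1. No other pattern occurs in this range, so the set of observed cycle types is {5+1, 3+1+1+1}. Among the candidates above, the only group containing elements of all these cycle types is A_6 (6T15) — each of A_4 (6T4), S_4 (6T7), (C_3 x C_3) : C_4 (6T10), PSL(2,5) (6T12) lacks at least one of them. Hence G = A_6 (6T15), of order 360. The Galois group A_6 (6T15) has order 360, so the splitting field has degree 360 over Q.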